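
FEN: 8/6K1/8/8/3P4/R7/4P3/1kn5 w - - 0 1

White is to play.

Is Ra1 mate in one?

After Ra1: black king on b1; in check: yes, from the white rook on a1.
Black has 3 legal replies: Kc2, Kb2, Kxa1.
In check but a legal move exists → not checkmate.

no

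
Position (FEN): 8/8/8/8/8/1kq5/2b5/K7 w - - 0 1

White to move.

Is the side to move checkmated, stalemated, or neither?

White to move; white king on a1.
In check: yes, from the black queen on c3.
King squares — b1: attacked by Bc2; a2: attacked by Kb3; b2: attacked by Kb3.
Legal moves for White: none.
In check with no legal moves → checkmate.

checkmate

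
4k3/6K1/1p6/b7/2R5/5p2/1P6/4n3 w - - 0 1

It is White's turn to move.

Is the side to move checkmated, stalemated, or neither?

White to move; white king on g7.
In check: no.
Legal moves for White include: Kh8, Kg8, Kh7, Kh6, Kg6, Kf6, Rc8+, Rc7, Rc6, Rc5, Rh4, Rg4, Rf4, Re4+, Rd4, Rb4, Ra4, Rc3, ... (list truncated; more exist).
White has legal moves and is not in check → neither.

neither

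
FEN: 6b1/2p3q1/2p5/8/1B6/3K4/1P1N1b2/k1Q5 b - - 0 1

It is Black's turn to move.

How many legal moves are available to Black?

Black to move; king on a1.
In check: yes, from the white queen on c1.
Legal moves: Ka2.
Count: 1.

1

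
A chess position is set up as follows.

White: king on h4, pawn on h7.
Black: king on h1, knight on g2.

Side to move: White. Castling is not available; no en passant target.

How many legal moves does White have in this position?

White to move; king on h4.
In check: yes, from the black knight on g2.
Legal moves: Kh5, Kg5, Kg4, Kh3, Kg3.
Count: 5.

5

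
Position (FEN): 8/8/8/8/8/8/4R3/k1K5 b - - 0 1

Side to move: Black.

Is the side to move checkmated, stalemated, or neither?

stalemate

Black to move; black king on a1.
In check: no.
King squares — b1: attacked by Kc1; a2: attacked by Re2; b2: attacked by Kc1.
Legal moves for Black: none.
Not in check and no legal moves → stalemate.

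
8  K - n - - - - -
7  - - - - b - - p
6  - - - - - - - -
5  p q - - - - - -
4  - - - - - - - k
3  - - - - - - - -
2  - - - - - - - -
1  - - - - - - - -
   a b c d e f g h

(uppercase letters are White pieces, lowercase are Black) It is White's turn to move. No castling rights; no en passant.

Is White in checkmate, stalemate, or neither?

White to move; white king on a8.
In check: no.
King squares — a7: attacked by Nc8; b7: attacked by Qb5; b8: attacked by Qb5.
Legal moves for White: none.
Not in check and no legal moves → stalemate.

stalemate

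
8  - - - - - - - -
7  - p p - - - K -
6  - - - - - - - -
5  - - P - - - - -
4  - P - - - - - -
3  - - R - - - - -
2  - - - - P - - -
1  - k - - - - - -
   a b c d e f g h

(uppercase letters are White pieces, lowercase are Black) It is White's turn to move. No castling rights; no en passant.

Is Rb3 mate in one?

After Rb3: black king on b1; in check: yes, from the white rook on b3.
Black has 4 legal replies: Kc2, Ka2, Kc1, Ka1.
In check but a legal move exists → not checkmate.

no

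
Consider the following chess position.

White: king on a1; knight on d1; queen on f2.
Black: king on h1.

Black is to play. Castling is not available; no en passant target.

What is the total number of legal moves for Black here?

Black to move; king on h1.
In check: no.
Legal moves: none.
Count: 0.

0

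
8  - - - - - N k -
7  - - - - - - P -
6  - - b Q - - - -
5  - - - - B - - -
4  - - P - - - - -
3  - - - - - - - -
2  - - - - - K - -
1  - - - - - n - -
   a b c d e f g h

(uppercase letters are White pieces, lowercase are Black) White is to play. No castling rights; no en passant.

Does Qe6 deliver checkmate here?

After Qe6: black king on g8; in check: yes, from the white queen on e6.
King squares — f7: attacked by Qe6; g7: attacked by Be5; h7: attacked by Nf8; f8: attacked by Pg7; h8: attacked by Pg7.
Black has no legal moves → checkmate.

yes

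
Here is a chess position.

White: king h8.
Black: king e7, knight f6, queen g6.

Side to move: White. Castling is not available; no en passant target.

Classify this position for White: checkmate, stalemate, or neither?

stalemate

White to move; white king on h8.
In check: no.
King squares — g7: attacked by Qg6; h7: attacked by Nf6; g8: attacked by Nf6.
Legal moves for White: none.
Not in check and no legal moves → stalemate.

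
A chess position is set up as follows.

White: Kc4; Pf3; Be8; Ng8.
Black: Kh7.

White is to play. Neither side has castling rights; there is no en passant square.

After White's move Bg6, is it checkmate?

After Bg6: black king on h7; in check: yes, from the white bishop on g6.
Black has 4 legal replies: Kh8, Kxg8, Kg7, Kxg6.
In check but a legal move exists → not checkmate.

no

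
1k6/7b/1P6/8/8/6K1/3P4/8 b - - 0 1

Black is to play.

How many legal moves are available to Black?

Black to move; king on b8.
In check: no.
Legal moves: Kc8, Ka8, Kb7, Bg8, Bg6, Bf5, Be4, Bd3, Bc2, Bb1.
Count: 10.

10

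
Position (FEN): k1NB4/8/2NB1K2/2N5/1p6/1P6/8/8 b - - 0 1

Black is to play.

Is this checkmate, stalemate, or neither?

stalemate

Black to move; black king on a8.
In check: no.
King squares — a7: attacked by Nc6; b7: attacked by Nc5; b8: attacked by Nc6.
Legal moves for Black: none.
Not in check and no legal moves → stalemate.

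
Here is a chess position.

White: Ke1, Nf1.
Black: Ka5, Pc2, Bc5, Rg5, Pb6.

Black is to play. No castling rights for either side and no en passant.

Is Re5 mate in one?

After Re5: white king on e1; in check: yes, from the black rook on e5.
White has 2 legal replies: Kd2, Ne3.
In check but a legal move exists → not checkmate.

no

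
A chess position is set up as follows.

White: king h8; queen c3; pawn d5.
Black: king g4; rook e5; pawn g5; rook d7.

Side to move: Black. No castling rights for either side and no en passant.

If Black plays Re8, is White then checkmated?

yes

After Re8: white king on h8; in check: yes, from the black rook on e8.
King squares — g7: attacked by Rd7; h7: attacked by Rd7; g8: attacked by Re8.
White has no legal moves → checkmate.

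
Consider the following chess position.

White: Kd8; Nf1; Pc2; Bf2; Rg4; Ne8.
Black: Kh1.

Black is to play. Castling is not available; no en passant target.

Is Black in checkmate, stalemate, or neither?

stalemate

Black to move; black king on h1.
In check: no.
King squares — g1: attacked by Bf2; g2: attacked by Rg4; h2: attacked by Nf1.
Legal moves for Black: none.
Not in check and no legal moves → stalemate.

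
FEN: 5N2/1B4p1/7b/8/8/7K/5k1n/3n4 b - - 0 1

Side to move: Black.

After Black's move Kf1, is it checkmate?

no

After Kf1: white king on h3; in check: no.
White is not in check, so this cannot be checkmate.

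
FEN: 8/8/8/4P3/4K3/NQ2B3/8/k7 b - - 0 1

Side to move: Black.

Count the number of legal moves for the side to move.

0

Black to move; king on a1.
In check: no.
Legal moves: none.
Count: 0.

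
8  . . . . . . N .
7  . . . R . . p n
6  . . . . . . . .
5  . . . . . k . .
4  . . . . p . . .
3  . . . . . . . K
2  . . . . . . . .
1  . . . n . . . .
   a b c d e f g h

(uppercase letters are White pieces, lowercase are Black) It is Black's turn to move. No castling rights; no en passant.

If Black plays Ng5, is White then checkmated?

no

After Ng5: white king on h3; in check: yes, from the black knight on g5.
White has 4 legal replies: Kh4, Kg3, Kh2, Kg2.
In check but a legal move exists → not checkmate.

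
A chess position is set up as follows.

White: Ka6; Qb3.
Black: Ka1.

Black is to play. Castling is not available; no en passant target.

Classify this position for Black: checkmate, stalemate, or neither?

Black to move; black king on a1.
In check: no.
King squares — b1: attacked by Qb3; a2: attacked by Qb3; b2: attacked by Qb3.
Legal moves for Black: none.
Not in check and no legal moves → stalemate.

stalemate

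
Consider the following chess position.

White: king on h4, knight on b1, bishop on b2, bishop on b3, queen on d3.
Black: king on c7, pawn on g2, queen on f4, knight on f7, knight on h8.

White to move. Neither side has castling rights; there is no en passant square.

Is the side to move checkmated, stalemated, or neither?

neither

White to move; white king on h4.
In check: yes, from the black queen on f4.
Legal moves for White: Kh5, Kh3.
White is in check but has 2 legal moves → neither.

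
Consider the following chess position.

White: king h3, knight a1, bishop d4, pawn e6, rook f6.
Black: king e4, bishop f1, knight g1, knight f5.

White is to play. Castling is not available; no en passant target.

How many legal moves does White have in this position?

2

White to move; king on h3.
In check: yes, from the black bishop on f1 and the black knight on g1.
Legal moves: Kg4, Kh2.
Count: 2.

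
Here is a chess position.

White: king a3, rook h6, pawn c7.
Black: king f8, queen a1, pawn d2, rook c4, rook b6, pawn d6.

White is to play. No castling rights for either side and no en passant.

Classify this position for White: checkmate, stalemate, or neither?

checkmate

White to move; white king on a3.
In check: yes, from the black queen on a1.
King squares — a2: attacked by Qa1; b2: attacked by Qa1; b3: attacked by Rb6; a4: attacked by Qa1; b4: attacked by Rc4.
Legal moves for White: none.
In check with no legal moves → checkmate.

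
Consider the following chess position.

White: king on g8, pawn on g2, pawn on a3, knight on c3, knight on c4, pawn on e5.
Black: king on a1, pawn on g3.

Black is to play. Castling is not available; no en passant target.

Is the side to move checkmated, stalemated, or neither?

stalemate

Black to move; black king on a1.
In check: no.
King squares — b1: attacked by Nc3; a2: attacked by Nc3; b2: attacked by Nc4.
Legal moves for Black: none.
Not in check and no legal moves → stalemate.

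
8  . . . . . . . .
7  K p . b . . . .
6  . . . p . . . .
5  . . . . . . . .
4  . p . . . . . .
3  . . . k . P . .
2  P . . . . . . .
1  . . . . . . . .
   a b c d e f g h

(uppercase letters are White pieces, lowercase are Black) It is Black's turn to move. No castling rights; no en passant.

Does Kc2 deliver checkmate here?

no

After Kc2: white king on a7; in check: no.
White is not in check, so this cannot be checkmate.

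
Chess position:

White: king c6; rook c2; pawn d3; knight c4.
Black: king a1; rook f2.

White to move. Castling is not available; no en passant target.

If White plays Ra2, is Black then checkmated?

no

After Ra2: black king on a1; in check: yes, from the white rook on a2.
Black has 3 legal replies: Kxa2, Kb1, Rxa2.
In check but a legal move exists → not checkmate.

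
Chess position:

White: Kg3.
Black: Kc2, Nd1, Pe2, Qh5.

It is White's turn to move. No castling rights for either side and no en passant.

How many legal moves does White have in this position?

White to move; king on g3.
In check: no.
Legal moves: Kf4, Kg2.
Count: 2.

2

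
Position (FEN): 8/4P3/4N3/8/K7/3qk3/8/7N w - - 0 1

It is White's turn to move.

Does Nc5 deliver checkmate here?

After Nc5: black king on e3; in check: no.
Black is not in check, so this cannot be checkmate.

no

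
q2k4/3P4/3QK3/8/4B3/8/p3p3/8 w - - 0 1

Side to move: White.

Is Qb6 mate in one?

yes

After Qb6: black king on d8; in check: yes, from the white queen on b6.
King squares — c7: attacked by Qb6; d7: attacked by Ke6; e7: attacked by Ke6; c8: attacked by Pd7; e8: attacked by Pd7.
Black has no legal moves → checkmate.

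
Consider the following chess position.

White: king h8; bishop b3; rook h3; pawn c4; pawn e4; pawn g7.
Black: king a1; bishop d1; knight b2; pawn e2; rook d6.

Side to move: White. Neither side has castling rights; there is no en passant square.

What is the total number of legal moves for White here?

23

White to move; king on h8.
In check: no.
Legal moves: Kg8, Kh7, Rh7, Rh6, Rh5, Rh4, Rg3, Rf3, Re3, Rd3, Rc3, Rh2, Rh1, Ba4, Bc2, Ba2, Bxd1, g8=Q, g8=R, g8=B, g8=N, e5, c5.
Count: 23.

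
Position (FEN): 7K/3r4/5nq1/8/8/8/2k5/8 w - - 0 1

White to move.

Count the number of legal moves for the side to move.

0

White to move; king on h8.
In check: no.
Legal moves: none.
Count: 0.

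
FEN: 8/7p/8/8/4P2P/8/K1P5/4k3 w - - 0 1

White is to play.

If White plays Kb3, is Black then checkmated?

no

After Kb3: black king on e1; in check: no.
Black is not in check, so this cannot be checkmate.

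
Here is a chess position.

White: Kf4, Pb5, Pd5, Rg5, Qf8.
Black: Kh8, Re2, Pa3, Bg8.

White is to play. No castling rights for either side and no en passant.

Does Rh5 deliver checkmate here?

yes

After Rh5: black king on h8; in check: yes, from the white rook on h5.
King squares — g7: attacked by Qf8; h7: attacked by Rh5; g8: own bishop.
Black has no legal moves → checkmate.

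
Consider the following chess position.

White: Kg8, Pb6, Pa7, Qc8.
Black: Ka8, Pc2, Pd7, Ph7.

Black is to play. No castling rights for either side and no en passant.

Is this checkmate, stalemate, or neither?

checkmate

Black to move; black king on a8.
In check: yes, from the white queen on c8.
King squares — a7: attacked by Pb6; b7: attacked by Qc8; b8: attacked by Pa7.
Legal moves for Black: none.
In check with no legal moves → checkmate.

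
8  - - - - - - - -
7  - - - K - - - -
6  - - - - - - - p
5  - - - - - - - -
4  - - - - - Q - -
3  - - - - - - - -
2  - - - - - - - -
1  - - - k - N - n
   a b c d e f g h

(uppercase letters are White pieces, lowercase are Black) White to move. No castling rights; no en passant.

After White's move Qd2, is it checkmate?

yes

After Qd2: black king on d1; in check: yes, from the white queen on d2.
King squares — c1: attacked by Qd2; e1: attacked by Qd2; c2: attacked by Qd2; d2: attacked by Nf1; e2: attacked by Qd2.
Black has no legal moves → checkmate.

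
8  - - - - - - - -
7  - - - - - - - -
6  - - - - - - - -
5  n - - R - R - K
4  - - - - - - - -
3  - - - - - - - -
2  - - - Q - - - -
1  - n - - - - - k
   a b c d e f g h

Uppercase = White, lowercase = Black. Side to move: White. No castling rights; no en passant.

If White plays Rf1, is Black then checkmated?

yes

After Rf1: black king on h1; in check: yes, from the white rook on f1.
King squares — g1: attacked by Rf1; g2: attacked by Qd2; h2: attacked by Qd2.
Black has no legal moves → checkmate.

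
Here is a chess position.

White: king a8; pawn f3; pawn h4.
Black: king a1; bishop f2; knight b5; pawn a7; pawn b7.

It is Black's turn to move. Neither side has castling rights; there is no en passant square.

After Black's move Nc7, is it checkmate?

no

After Nc7: white king on a8; in check: yes, from the black knight on c7.
White has 2 legal replies: Kb8, Kxb7.
In check but a legal move exists → not checkmate.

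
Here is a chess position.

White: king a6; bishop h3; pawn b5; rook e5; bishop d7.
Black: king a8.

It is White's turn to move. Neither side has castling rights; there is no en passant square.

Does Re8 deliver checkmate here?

After Re8: black king on a8; in check: yes, from the white rook on e8.
King squares — a7: attacked by Ka6; b7: attacked by Ka6; b8: attacked by Re8.
Black has no legal moves → checkmate.

yes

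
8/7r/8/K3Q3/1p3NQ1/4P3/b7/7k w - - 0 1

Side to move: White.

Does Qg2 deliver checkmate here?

yes

After Qg2: black king on h1; in check: yes, from the white queen on g2.
King squares — g1: attacked by Qg2; g2: attacked by Nf4; h2: attacked by Qg2.
Black has no legal moves → checkmate.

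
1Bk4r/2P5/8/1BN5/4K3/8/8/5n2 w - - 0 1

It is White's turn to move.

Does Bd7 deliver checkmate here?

After Bd7: black king on c8; in check: yes, from the white bishop on d7.
King squares — b7: attacked by Nc5; c7: attacked by Bb8; d7: attacked by Nc5; b8: attacked by Pc7; d8: attacked by Pc7.
Black has no legal moves → checkmate.

yes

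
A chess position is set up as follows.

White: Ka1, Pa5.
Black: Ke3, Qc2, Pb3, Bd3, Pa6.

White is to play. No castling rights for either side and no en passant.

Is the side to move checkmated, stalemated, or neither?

stalemate

White to move; white king on a1.
In check: no.
King squares — b1: attacked by Qc2; a2: attacked by Qc2; b2: attacked by Qc2.
Legal moves for White: none.
Not in check and no legal moves → stalemate.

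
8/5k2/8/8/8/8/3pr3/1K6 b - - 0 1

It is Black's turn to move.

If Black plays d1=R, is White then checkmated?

yes

After d1=R: white king on b1; in check: yes, from the black rook on d1.
King squares — a1: attacked by Rd1; c1: attacked by Rd1; a2: attacked by Re2; b2: attacked by Re2; c2: attacked by Re2.
White has no legal moves → checkmate.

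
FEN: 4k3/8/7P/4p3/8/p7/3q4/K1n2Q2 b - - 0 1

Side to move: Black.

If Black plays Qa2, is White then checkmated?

After Qa2: white king on a1; in check: yes, from the black queen on a2.
King squares — b1: attacked by Qa2; a2: attacked by Nc1; b2: attacked by Qa2.
White has no legal moves → checkmate.

yes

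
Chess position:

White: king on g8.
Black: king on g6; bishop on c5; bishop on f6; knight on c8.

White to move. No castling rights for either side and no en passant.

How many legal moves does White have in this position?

White to move; king on g8.
In check: no.
Legal moves: none.
Count: 0.

0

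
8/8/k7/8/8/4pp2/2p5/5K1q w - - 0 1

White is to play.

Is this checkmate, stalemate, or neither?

White to move; white king on f1.
In check: yes, from the black queen on h1.
King squares — e1: attacked by Qh1; g1: attacked by Qh1; e2: attacked by Pf3; f2: attacked by Pe3; g2: attacked by Qh1.
Legal moves for White: none.
In check with no legal moves → checkmate.

checkmate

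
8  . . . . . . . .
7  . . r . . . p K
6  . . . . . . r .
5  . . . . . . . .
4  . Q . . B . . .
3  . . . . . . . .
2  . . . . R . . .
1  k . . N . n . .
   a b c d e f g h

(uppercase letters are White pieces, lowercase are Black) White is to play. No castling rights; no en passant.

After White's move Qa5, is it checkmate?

yes

After Qa5: black king on a1; in check: yes, from the white queen on a5.
King squares — b1: attacked by Be4; a2: attacked by Re2; b2: attacked by Nd1.
Black has no legal moves → checkmate.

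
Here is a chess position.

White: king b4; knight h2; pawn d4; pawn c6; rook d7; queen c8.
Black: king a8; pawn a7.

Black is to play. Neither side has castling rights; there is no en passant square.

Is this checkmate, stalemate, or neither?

Black to move; black king on a8.
In check: yes, from the white queen on c8.
King squares — a7: own pawn; b7: attacked by Pc6; b8: attacked by Qc8.
Legal moves for Black: none.
In check with no legal moves → checkmate.

checkmate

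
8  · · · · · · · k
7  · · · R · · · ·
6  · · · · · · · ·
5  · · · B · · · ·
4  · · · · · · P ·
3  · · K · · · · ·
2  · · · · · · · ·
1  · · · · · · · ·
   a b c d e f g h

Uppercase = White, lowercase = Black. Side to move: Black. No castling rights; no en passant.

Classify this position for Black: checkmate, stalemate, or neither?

stalemate

Black to move; black king on h8.
In check: no.
King squares — g7: attacked by Rd7; h7: attacked by Rd7; g8: attacked by Bd5.
Legal moves for Black: none.
Not in check and no legal moves → stalemate.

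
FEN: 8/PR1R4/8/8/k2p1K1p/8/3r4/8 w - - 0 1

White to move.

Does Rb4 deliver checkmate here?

After Rb4: black king on a4; in check: yes, from the white rook on b4.
Black has 3 legal replies: Ka5, Kxb4, Ka3.
In check but a legal move exists → not checkmate.

no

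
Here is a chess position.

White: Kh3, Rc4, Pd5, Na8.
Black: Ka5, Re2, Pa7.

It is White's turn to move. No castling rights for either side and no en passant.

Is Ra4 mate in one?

After Ra4: black king on a5; in check: yes, from the white rook on a4.
Black has 2 legal replies: Kb5, Kxa4.
In check but a legal move exists → not checkmate.

no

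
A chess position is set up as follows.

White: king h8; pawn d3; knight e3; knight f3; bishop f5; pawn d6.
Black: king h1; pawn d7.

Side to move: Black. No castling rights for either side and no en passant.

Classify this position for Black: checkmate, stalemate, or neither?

Black to move; black king on h1.
In check: no.
King squares — g1: attacked by Nf3; g2: attacked by Ne3; h2: attacked by Nf3.
Legal moves for Black: none.
Not in check and no legal moves → stalemate.

stalemate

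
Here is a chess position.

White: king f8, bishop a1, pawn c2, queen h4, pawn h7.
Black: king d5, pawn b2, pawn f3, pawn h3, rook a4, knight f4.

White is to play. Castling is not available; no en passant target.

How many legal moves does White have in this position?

White to move; king on f8.
In check: no.
Legal moves: Kg8, Ke8, Kg7, Kf7, Ke7, Qd8+, Qe7, Qh6, Qf6, Qh5+, Qg5+, Qg4, Qxf4, Qxh3, Qg3, Qf2, Qe1, Bxb2, h8=Q, h8=R, h8=B, h8=N, c3, c4+.
Count: 24.

24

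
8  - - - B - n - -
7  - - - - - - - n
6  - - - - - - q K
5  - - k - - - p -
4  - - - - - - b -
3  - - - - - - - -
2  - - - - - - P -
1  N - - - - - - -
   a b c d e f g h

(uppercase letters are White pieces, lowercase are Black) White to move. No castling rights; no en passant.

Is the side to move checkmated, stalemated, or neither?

checkmate

White to move; white king on h6.
In check: yes, from the black queen on g6.
King squares — g5: attacked by Qg6; h5: attacked by Bg4; g6: attacked by Nf8; g7: attacked by Qg6; h7: attacked by Qg6.
Legal moves for White: none.
In check with no legal moves → checkmate.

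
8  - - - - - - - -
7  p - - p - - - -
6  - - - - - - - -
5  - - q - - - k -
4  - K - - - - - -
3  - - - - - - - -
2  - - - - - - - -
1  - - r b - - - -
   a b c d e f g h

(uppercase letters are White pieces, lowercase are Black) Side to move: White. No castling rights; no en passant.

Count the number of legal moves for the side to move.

White to move; king on b4.
In check: yes, from the black queen on c5.
Legal moves: none.
Count: 0.

0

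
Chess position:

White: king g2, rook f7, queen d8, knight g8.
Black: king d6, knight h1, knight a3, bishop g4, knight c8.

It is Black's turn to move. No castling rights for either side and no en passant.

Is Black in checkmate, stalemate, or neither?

Black to move; black king on d6.
In check: yes, from the white queen on d8.
King squares — c5: available; d5: attacked by Qd8; e5: available; c6: available; e6: available; c7: attacked by Rf7; d7: attacked by Rf7; e7: attacked by Rf7.
Legal moves for Black: Ke6, Kc6, Ke5, Kc5, Bd7.
Black is in check but has 5 legal moves → neither.

neither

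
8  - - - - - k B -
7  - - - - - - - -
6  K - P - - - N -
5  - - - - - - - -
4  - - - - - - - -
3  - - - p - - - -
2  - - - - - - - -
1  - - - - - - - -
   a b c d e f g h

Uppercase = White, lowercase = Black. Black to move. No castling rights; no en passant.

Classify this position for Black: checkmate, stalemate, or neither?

Black to move; black king on f8.
In check: yes, from the white knight on g6.
King squares — e7: attacked by Ng6; f7: attacked by Bg8; g7: available; e8: available; g8: available.
Legal moves for Black: Kxg8, Ke8, Kg7.
Black is in check but has 3 legal moves → neither.

neither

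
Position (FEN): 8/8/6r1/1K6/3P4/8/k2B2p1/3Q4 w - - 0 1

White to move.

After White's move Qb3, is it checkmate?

no

After Qb3: black king on a2; in check: yes, from the white queen on b3.
Black has 2 legal replies: Kxb3, Ka1.
In check but a legal move exists → not checkmate.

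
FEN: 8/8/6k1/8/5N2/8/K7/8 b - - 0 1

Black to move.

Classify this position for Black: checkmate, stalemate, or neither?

neither

Black to move; black king on g6.
In check: yes, from the white knight on f4.
King squares — f5: available; g5: available; h5: attacked by Nf4; f6: available; h6: available; f7: available; g7: available; h7: available.
Legal moves for Black: Kh7, Kg7, Kf7, Kh6, Kf6, Kg5, Kf5.
Black is in check but has 7 legal moves → neither.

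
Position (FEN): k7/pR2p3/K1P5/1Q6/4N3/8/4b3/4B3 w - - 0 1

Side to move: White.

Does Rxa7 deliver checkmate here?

yes

After Rxa7: black king on a8; in check: yes, from the white rook on a7.
King squares — a7: attacked by Ka6; b7: attacked by Qb5; b8: attacked by Qb5.
Black has no legal moves → checkmate.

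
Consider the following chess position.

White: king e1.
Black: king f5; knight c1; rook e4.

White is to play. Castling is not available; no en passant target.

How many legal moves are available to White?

White to move; king on e1.
In check: yes, from the black rook on e4.
Legal moves: Kf2, Kd2, Kf1, Kd1.
Count: 4.

4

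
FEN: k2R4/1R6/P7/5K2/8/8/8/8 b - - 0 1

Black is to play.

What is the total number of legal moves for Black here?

0

Black to move; king on a8.
In check: yes, from the white rook on d8.
Legal moves: none.
Count: 0.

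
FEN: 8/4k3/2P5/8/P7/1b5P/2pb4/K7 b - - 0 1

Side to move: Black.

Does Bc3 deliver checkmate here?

After Bc3: white king on a1; in check: yes, from the black bishop on c3.
King squares — b1: attacked by Pc2; a2: attacked by Bb3; b2: attacked by Bc3.
White has no legal moves → checkmate.

yes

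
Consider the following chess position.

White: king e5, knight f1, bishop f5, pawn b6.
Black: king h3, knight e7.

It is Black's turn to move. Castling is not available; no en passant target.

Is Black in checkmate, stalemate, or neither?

neither

Black to move; black king on h3.
In check: yes, from the white bishop on f5.
Legal moves for Black: Kh4, Kg2, Nxf5.
Black is in check but has 3 legal moves → neither.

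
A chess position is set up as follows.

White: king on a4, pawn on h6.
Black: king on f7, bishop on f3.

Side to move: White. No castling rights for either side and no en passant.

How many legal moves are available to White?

White to move; king on a4.
In check: no.
Legal moves: Kb5, Ka5, Kb4, Kb3, Ka3, h7.
Count: 6.

6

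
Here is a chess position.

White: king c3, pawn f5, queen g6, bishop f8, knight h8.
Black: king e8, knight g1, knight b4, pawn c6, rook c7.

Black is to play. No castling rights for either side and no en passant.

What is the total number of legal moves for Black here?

4

Black to move; king on e8.
In check: yes, from the white queen on g6.
Legal moves: Kxf8, Kd8, Kd7, Rf7.
Count: 4.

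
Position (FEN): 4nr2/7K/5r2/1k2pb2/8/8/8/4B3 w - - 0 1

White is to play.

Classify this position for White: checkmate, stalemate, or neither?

White to move; white king on h7.
In check: yes, from the black bishop on f5.
King squares — g6: attacked by Bf5; h6: attacked by Rf6; g7: attacked by Ne8; g8: attacked by Rf8; h8: attacked by Rf8.
Legal moves for White: none.
In check with no legal moves → checkmate.

checkmate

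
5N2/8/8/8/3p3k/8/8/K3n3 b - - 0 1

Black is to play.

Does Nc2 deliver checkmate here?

no

After Nc2: white king on a1; in check: yes, from the black knight on c2.
White has 3 legal replies: Kb2, Ka2, Kb1.
In check but a legal move exists → not checkmate.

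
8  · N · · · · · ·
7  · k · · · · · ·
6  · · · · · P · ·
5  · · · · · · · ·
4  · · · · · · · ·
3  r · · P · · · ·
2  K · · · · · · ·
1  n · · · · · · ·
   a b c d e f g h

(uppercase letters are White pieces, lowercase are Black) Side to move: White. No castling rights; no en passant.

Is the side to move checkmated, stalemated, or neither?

White to move; white king on a2.
In check: yes, from the black rook on a3.
King squares — a1: attacked by Ra3; b1: available; b2: available; a3: available; b3: attacked by Na1.
Legal moves for White: Kxa3, Kb2, Kb1.
White is in check but has 3 legal moves → neither.

neither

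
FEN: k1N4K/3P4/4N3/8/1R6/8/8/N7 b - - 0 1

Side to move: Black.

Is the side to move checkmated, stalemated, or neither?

stalemate

Black to move; black king on a8.
In check: no.
King squares — a7: attacked by Nc8; b7: attacked by Rb4; b8: attacked by Rb4.
Legal moves for Black: none.
Not in check and no legal moves → stalemate.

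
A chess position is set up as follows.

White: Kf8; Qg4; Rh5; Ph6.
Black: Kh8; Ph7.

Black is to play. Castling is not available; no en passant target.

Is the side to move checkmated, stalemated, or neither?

Black to move; black king on h8.
In check: no.
King squares — g7: attacked by Qg4; h7: own pawn; g8: attacked by Qg4.
Legal moves for Black: none.
Not in check and no legal moves → stalemate.

stalemate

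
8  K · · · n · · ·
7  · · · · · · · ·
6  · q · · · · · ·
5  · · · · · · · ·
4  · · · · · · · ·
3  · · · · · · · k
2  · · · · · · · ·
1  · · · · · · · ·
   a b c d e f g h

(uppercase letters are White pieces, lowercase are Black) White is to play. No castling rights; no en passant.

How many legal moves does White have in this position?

0

White to move; king on a8.
In check: no.
Legal moves: none.
Count: 0.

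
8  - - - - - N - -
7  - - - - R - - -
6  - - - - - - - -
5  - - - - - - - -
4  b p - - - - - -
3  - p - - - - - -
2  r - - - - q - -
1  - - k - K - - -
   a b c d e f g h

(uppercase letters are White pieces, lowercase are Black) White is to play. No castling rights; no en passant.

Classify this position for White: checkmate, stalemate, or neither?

White to move; white king on e1.
In check: yes, from the black queen on f2.
King squares — d1: attacked by Kc1; f1: attacked by Qf2; d2: attacked by Kc1; e2: attacked by Ra2; f2: attacked by Ra2.
Legal moves for White: none.
In check with no legal moves → checkmate.

checkmate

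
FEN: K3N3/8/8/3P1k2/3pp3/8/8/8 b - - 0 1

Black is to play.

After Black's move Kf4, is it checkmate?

After Kf4: white king on a8; in check: no.
White is not in check, so this cannot be checkmate.

no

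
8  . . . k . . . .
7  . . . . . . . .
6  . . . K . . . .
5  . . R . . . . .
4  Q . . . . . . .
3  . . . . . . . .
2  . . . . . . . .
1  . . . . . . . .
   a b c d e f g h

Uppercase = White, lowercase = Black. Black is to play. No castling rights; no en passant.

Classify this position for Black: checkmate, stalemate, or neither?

stalemate

Black to move; black king on d8.
In check: no.
King squares — c7: attacked by Rc5; d7: attacked by Qa4; e7: attacked by Kd6; c8: attacked by Rc5; e8: attacked by Qa4.
Legal moves for Black: none.
Not in check and no legal moves → stalemate.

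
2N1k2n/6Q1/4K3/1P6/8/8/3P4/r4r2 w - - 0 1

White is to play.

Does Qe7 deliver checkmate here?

yes

After Qe7: black king on e8; in check: yes, from the white queen on e7.
King squares — d7: attacked by Ke6; e7: attacked by Ke6; f7: attacked by Ke6; d8: attacked by Qe7; f8: attacked by Qe7.
Black has no legal moves → checkmate.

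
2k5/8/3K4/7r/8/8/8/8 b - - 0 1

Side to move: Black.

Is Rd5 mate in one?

no

After Rd5: white king on d6; in check: yes, from the black rook on d5.
White has 4 legal replies: Ke7, Ke6, Kc6, Kxd5.
In check but a legal move exists → not checkmate.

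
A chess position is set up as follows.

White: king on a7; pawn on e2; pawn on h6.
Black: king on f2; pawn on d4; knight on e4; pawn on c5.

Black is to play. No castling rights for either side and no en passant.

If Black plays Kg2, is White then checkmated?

no

After Kg2: white king on a7; in check: no.
White is not in check, so this cannot be checkmate.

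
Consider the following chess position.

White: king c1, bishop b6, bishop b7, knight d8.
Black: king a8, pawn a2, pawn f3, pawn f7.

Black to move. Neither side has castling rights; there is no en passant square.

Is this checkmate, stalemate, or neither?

neither

Black to move; black king on a8.
In check: yes, from the white bishop on b7.
Legal moves for Black: Kb8.
Black is in check but has 1 legal move → neither.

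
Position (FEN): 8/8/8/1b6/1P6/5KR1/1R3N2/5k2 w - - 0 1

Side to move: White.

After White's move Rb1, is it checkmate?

yes

After Rb1: black king on f1; in check: yes, from the white rook on b1.
King squares — e1: attacked by Rb1; g1: attacked by Rb1; e2: attacked by Kf3; f2: attacked by Kf3; g2: attacked by Kf3.
Black has no legal moves → checkmate.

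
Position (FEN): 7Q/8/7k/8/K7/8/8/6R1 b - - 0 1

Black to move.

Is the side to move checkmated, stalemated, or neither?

Black to move; black king on h6.
In check: yes, from the white queen on h8.
King squares — g5: attacked by Rg1; h5: attacked by Qh8; g6: attacked by Rg1; g7: attacked by Rg1; h7: attacked by Qh8.
Legal moves for Black: none.
In check with no legal moves → checkmate.

checkmate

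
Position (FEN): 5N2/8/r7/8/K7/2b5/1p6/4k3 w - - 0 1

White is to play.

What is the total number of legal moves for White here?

White to move; king on a4.
In check: yes, from the black rook on a6.
Legal moves: Kb5, Kb3.
Count: 2.

2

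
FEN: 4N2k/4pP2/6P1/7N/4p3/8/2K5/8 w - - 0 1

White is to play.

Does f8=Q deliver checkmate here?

After f8=Q: black king on h8; in check: yes, from the white queen on f8.
King squares — g7: attacked by Nh5; h7: attacked by Pg6; g8: attacked by Qf8.
Black has no legal moves → checkmate.

yes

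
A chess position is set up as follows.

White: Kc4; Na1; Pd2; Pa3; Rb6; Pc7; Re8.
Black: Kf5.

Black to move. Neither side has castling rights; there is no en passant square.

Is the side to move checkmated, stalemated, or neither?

neither

Black to move; black king on f5.
In check: no.
Legal moves for Black: Kg5, Kg4, Kf4.
Black has 3 legal moves and is not in check → neither.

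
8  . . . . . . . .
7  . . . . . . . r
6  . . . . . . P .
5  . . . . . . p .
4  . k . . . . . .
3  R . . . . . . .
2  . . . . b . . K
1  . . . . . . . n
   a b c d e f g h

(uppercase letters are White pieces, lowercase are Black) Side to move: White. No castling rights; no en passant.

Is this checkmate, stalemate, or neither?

neither

White to move; white king on h2.
In check: yes, from the black rook on h7.
King squares — g1: available; h1: attacked by Rh7; g2: available; g3: attacked by Nh1; h3: attacked by Rh7.
Legal moves for White: Kg2, Kg1, Rh3, gxh7.
White is in check but has 4 legal moves → neither.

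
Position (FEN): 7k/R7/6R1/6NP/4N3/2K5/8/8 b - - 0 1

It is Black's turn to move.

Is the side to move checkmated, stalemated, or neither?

Black to move; black king on h8.
In check: no.
King squares — g7: attacked by Rg6; h7: attacked by Ng5; g8: attacked by Rg6.
Legal moves for Black: none.
Not in check and no legal moves → stalemate.

stalemate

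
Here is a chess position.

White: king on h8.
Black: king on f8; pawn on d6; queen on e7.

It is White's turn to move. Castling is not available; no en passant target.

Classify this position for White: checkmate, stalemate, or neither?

White to move; white king on h8.
In check: no.
King squares — g7: attacked by Qe7; h7: attacked by Qe7; g8: attacked by Kf8.
Legal moves for White: none.
Not in check and no legal moves → stalemate.

stalemate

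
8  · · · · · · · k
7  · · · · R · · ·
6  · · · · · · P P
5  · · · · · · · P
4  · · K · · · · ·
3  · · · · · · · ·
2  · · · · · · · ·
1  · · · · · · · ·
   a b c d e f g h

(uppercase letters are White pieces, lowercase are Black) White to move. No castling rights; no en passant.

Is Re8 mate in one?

After Re8: black king on h8; in check: yes, from the white rook on e8.
King squares — g7: attacked by Ph6; h7: attacked by Pg6; g8: attacked by Re8.
Black has no legal moves → checkmate.

yes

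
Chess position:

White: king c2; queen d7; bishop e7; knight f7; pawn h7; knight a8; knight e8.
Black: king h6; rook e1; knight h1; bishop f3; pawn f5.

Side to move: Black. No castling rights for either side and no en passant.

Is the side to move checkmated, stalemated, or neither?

neither

Black to move; black king on h6.
In check: yes, from the white knight on f7.
King squares — g5: attacked by Be7; h5: available; g6: available; g7: attacked by Ne8; h7: available.
Legal moves for Black: Kxh7, Kg6, Kh5.
Black is in check but has 3 legal moves → neither.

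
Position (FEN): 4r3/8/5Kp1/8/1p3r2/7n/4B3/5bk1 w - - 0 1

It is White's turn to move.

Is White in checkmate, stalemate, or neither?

neither

White to move; white king on f6.
In check: yes, from the black rook on f4.
King squares — e5: attacked by Re8; f5: attacked by Rf4; g5: attacked by Nh3; e6: attacked by Re8; g6: available; e7: attacked by Re8; f7: attacked by Rf4; g7: available.
Legal moves for White: Kg7, Kxg6.
White is in check but has 2 legal moves → neither.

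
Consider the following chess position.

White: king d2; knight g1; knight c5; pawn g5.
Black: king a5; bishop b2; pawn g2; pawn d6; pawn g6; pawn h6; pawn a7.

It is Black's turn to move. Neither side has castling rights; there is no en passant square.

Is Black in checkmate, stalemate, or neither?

Black to move; black king on a5.
In check: no.
Legal moves for Black: Kb6, Kb5, Kb4, Bh8, Bg7, Bf6, Be5, Bd4, Bc3+, Ba3, Bc1+, Ba1, hxg5, dxc5, a6, h5, d5.
Black has 17 legal moves and is not in check → neither.

neither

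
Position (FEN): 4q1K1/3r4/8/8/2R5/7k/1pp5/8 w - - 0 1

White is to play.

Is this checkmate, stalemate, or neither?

checkmate

White to move; white king on g8.
In check: yes, from the black queen on e8.
King squares — f7: attacked by Rd7; g7: attacked by Rd7; h7: attacked by Rd7; f8: attacked by Qe8; h8: attacked by Qe8.
Legal moves for White: none.
In check with no legal moves → checkmate.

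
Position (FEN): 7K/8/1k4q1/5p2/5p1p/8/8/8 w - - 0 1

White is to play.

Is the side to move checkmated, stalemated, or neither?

White to move; white king on h8.
In check: no.
King squares — g7: attacked by Qg6; h7: attacked by Qg6; g8: attacked by Qg6.
Legal moves for White: none.
Not in check and no legal moves → stalemate.

stalemate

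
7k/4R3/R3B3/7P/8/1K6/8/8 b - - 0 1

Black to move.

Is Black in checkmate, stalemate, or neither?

stalemate

Black to move; black king on h8.
In check: no.
King squares — g7: attacked by Re7; h7: attacked by Re7; g8: attacked by Be6.
Legal moves for Black: none.
Not in check and no legal moves → stalemate.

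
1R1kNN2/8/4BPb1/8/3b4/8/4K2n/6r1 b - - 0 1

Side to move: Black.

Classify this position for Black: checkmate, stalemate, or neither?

Black to move; black king on d8.
In check: yes, from the white rook on b8.
King squares — c7: attacked by Ne8; d7: attacked by Be6; e7: attacked by Pf6; c8: attacked by Be6; e8: attacked by Rb8.
Legal moves for Black: none.
In check with no legal moves → checkmate.

checkmate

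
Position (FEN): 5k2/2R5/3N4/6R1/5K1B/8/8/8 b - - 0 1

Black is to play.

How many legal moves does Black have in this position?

Black to move; king on f8.
In check: no.
Legal moves: none.
Count: 0.

0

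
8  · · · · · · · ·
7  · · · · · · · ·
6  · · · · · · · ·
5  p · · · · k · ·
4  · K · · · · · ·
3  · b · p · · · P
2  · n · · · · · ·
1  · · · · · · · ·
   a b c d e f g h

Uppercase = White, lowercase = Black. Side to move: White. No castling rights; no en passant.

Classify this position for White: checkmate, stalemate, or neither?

White to move; white king on b4.
In check: yes, from the black pawn on a5.
King squares — a3: available; b3: available; c3: available; a4: attacked by Nb2; c4: attacked by Nb2; a5: available; b5: available; c5: available.
Legal moves for White: Kc5, Kb5, Kxa5, Kc3, Kxb3, Ka3.
White is in check but has 6 legal moves → neither.

neither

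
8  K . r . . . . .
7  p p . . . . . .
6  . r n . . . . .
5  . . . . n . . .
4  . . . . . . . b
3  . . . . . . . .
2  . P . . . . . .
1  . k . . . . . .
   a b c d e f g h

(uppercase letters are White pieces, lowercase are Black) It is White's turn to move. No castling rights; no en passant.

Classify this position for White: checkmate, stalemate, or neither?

White to move; white king on a8.
In check: yes, from the black rook on c8.
King squares — a7: attacked by Nc6; b7: attacked by Rb6; b8: attacked by Nc6.
Legal moves for White: none.
In check with no legal moves → checkmate.

checkmate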